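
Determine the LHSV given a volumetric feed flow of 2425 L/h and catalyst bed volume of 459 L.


LHSV = volumetric feed rate / catalyst volume
= 2425 L/h / 459 L
= 5.283 h^-1

5.283 h^-1


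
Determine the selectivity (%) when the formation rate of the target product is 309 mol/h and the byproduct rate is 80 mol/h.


Selectivity = desired / (desired + undesired) * 100
Total products = 309 + 80 = 389 mol/h
S = 309 / 389 * 100
= 0.7943 * 100
= 79.43 %

79.43 %


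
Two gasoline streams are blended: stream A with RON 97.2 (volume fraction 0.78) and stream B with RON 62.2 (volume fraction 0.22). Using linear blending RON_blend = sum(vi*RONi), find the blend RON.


Linear blending: RON_blend = sum(vi * RONi)
Contribution 1: 0.78 * 97.2 = 75.816
Contribution 2: 0.22 * 62.2 = 13.684
RON_blend = 75.816 + 13.684 = 89.5

89.5


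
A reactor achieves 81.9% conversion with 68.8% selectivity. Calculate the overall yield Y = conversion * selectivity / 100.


Overall yield = conversion (%) * selectivity (%) / 100
Conversion = 81.9%, Selectivity = 68.8%
Y = 81.9 * 68.8 / 100
= 56.3472 %

56.3472 %


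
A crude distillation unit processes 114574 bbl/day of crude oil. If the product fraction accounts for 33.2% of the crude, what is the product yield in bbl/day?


Crude throughput = 114574 bbl/day
Fraction yield = 33.2%
yield = throughput * fraction / 100
yield = 114574 * 33.2 / 100 = 38038.568

38038.568 bbl/day


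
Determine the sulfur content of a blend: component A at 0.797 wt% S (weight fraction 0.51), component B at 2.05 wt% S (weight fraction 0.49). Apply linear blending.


Linear sulfur blending: S_blend = x1*S1 + x2*S2
Contribution 1: 0.51 * 0.797 = 0.40647 wt%
Contribution 2: 0.49 * 2.05 = 1.0045 wt%
S_blend = 0.40647 + 1.0045 = 1.41097

1.41097 wt%


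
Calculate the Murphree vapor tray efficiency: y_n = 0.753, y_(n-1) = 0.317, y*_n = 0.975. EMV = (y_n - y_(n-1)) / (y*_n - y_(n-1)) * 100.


Murphree vapor efficiency: EMV = (y_n - y_(n-1)) / (y*_n - y_(n-1)) * 100
EMV = (0.753 - 0.317) / (0.975 - 0.317) * 100 = 0.436 / 0.658 * 100 = 66.26

66.26 %


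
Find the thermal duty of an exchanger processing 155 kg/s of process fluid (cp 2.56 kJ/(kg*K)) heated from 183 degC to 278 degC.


Q = m_dot * cp * delta_T
delta_T = 278 - 183 = 95 K
Q = 155 * 2.56 * 95
= 396.8 * 95
= 37696 kW

37696 kW


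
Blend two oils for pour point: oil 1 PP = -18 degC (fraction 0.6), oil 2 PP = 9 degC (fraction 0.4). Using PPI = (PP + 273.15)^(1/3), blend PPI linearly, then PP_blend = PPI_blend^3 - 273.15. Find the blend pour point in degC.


PPI_1 = (-18 + 273.15)^(1/3) = 6.342569
PPI_2 = (9 + 273.15)^(1/3) = 6.558835
PPI_blend = 0.6 * 6.342569 + 0.4 * 6.558835 = 6.429075
PP_blend = 6.429075^3 - 273.15 = 265.733 - 273.15 = -7.42

-7.42 degC


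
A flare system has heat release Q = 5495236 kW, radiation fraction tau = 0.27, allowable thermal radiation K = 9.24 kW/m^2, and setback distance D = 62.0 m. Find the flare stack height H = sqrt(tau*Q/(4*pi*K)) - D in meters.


tau*Q/(4*pi*K) = 0.27 * 5495236 / (4 * pi * 9.24) = 12778.2
sqrt(12778.2) = 113.041
H = 113.041 - 62.0 = 51.04

51.04 m


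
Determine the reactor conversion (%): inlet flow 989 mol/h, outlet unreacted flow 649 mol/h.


X = (F_in - F_out) / F_in * 100
Moles reacted = 989 - 649 = 340
X = 340 / 989 * 100
= 0.3438 * 100
= 34.38 %

34.38 %


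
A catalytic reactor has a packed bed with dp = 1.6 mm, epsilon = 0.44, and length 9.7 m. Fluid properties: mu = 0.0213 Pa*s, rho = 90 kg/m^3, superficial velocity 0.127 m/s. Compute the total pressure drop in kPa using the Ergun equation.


dp = 1.6 mm = 0.0016 m
Viscous term = 150*0.0213*0.127*(1-0.44)^2 / (0.0016^2*0.44^3) = 583516
Inertial term = 1.75*90*0.127^2*(1-0.44) / (0.0016*0.44^3) = 10437.5
dP/L = 583516 + 10437.5 = 593954 Pa/m
dP = 593954 * 9.7 / 1000 = 5761 kPa

5761 kPa


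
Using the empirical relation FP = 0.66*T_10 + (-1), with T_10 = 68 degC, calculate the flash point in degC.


FP = 0.66 * 68 + (-1) = 43.88

43.88 degC


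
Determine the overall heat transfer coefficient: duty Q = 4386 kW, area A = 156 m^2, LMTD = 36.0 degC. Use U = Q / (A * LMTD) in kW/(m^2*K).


From Q = U*A*LMTD, U = Q / (A * LMTD)
U = 4386 / (156 * 36.0) = 4386 / 5616 = 0.7810

0.7810 kW/(m^2*K)


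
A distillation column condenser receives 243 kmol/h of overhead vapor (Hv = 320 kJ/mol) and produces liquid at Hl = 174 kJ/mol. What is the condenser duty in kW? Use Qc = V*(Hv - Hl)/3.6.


Qc = 243 * (320 - 174) / 3.6 = 243 * 146 / 3.6 = 9855

9855 kW


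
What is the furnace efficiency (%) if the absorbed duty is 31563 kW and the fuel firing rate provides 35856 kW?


Furnace efficiency = Q_absorbed / Q_fuel * 100
= 31563 / 35856 * 100 = 88.03

88.03 %


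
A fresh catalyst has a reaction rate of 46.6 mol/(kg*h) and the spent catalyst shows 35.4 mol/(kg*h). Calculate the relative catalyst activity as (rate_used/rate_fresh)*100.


Activity (%) = (rate_used / rate_fresh) * 100
rate_used = 35.4, rate_fresh = 46.6
= (35.4 / 46.6) * 100
= 0.7597 * 100 = 75.97

75.97 %


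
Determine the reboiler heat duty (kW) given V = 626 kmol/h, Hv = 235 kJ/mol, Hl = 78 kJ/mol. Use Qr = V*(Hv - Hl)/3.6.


Qr = 626 * (235 - 78) / 3.6 = 626 * 157 / 3.6 = 27300

27300 kW


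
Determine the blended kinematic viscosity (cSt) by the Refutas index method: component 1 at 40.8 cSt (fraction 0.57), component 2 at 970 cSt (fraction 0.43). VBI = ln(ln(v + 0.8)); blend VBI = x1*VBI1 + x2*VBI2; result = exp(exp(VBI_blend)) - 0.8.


Refutas method: VBN_i = 14.534*ln(ln(visc_i + 0.8)) + 10.975, blended linearly by mass fraction; since VBN is linear in VBI_i = ln(ln(visc_i + 0.8)) and the fractions sum to 1, blend VBI directly: visc = exp(exp(VBI_blend)) - 0.8
VBI_1 = ln(ln(40.8 + 0.8)) = 1.3159
VBI_2 = ln(ln(970 + 0.8)) = 1.92835
VBI_blend = 0.57 * 1.3159 + 0.43 * 1.92835 = 1.57925
visc_blend = exp(exp(1.57925)) - 0.8 = 127.1

127.1 cSt


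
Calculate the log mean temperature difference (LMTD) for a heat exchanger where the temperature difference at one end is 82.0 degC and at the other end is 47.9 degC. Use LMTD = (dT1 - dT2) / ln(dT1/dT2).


LMTD = (dT1 - dT2) / ln(dT1/dT2)
= (82.0 - 47.9) / ln(82.0 / 47.9) = 34.1 / 0.537604 = 63.43

63.43 degC


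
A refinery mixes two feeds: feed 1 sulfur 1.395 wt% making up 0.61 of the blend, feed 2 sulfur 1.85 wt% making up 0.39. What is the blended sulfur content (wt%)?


Linear sulfur blending: S_blend = x1*S1 + x2*S2
Contribution 1: 0.61 * 1.395 = 0.85095 wt%
Contribution 2: 0.39 * 1.85 = 0.7215 wt%
S_blend = 0.85095 + 0.7215 = 1.57245

1.57245 wt%


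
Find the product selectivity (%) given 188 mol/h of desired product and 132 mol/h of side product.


Selectivity = desired / (desired + undesired) * 100
Total products = 188 + 132 = 320 mol/h
S = 188 / 320 * 100
= 0.5875 * 100
= 58.75 %

58.75 %


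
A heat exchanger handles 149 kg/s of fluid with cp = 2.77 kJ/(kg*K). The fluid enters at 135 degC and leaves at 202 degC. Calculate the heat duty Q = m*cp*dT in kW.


Q = m_dot * cp * delta_T
delta_T = 202 - 135 = 67 K
Q = 149 * 2.77 * 67
= 412.73 * 67
= 27652.91 kW

27652.91 kW


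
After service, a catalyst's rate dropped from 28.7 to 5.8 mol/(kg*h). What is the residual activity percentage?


Activity (%) = (rate_used / rate_fresh) * 100
rate_used = 5.8, rate_fresh = 28.7
= (5.8 / 28.7) * 100
= 0.2021 * 100 = 20.21

20.21 %


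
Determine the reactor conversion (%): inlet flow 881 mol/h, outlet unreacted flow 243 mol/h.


X = (F_in - F_out) / F_in * 100
Moles reacted = 881 - 243 = 638
X = 638 / 881 * 100
= 0.7242 * 100
= 72.42 %

72.42 %


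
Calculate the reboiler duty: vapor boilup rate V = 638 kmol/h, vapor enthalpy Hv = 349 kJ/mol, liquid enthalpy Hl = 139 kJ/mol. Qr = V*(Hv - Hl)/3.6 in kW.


Qr = 638 * (349 - 139) / 3.6 = 638 * 210 / 3.6 = 37220

37220 kW


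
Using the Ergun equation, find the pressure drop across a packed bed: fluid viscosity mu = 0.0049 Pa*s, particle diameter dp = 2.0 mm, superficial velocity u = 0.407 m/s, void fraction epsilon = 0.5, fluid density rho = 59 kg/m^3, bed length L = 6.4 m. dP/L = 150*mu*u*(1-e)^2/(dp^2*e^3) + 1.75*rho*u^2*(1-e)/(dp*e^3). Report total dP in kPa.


dp = 2.0 mm = 0.002 m
Viscous term = 150*0.0049*0.407*(1-0.5)^2 / (0.002^2*0.5^3) = 149572
Inertial term = 1.75*59*0.407^2*(1-0.5) / (0.002*0.5^3) = 34206.5
dP/L = 149572 + 34206.5 = 183778 Pa/m
dP = 183778 * 6.4 / 1000 = 1176 kPa

1176 kPa


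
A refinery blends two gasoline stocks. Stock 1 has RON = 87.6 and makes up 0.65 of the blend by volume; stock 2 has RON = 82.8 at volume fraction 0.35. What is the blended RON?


Linear blending: RON_blend = sum(vi * RONi)
Contribution 1: 0.65 * 87.6 = 56.94
Contribution 2: 0.35 * 82.8 = 28.98
RON_blend = 56.94 + 28.98 = 85.92

85.92


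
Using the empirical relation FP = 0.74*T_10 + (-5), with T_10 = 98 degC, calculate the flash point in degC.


FP = 0.74 * 98 + (-5) = 67.52

67.52 degC


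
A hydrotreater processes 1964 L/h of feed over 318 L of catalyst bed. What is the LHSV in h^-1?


LHSV = volumetric feed rate / catalyst volume
= 1964 L/h / 318 L
= 6.176 h^-1

6.176 h^-1


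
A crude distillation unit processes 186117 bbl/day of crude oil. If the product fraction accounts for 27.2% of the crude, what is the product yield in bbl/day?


Crude throughput = 186117 bbl/day
Fraction yield = 27.2%
yield = throughput * fraction / 100
yield = 186117 * 27.2 / 100 = 50623.824

50623.824 bbl/day


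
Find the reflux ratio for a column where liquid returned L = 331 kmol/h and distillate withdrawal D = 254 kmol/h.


Reflux ratio definition: R = L / D (liquid returned / distillate withdrawn)
L = 331 kmol/h, D = 254 kmol/h
R = 331 / 254 = 1.303

1.303


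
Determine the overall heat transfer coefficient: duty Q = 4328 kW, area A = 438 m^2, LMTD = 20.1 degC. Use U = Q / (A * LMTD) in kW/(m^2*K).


From Q = U*A*LMTD, U = Q / (A * LMTD)
U = 4328 / (438 * 20.1) = 4328 / 8803.8 = 0.4916

0.4916 kW/(m^2*K)


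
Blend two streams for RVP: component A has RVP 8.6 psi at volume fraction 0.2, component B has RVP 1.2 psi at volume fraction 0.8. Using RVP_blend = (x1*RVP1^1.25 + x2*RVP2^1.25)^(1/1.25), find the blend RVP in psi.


Chevron index: RVP_blend = (sum xi*RVPi^1.25)^(1/1.25)
RVP^1.25 terms: 0.2 * 8.6^1.25 + 0.8 * 1.2^1.25 = 3.95023
RVP_blend = 3.95023^(1/1.25) = 3.001

3.001 psi


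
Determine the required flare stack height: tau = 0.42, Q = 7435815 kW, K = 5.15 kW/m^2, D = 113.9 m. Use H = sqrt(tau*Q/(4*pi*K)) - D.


tau*Q/(4*pi*K) = 0.42 * 7435815 / (4 * pi * 5.15) = 48257.1
sqrt(48257.1) = 219.675
H = 219.675 - 113.9 = 105.8

105.8 m


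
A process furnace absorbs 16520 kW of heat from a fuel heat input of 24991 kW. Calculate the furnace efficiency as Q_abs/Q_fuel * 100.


Furnace efficiency = Q_absorbed / Q_fuel * 100
= 16520 / 24991 * 100 = 66.10

66.10 %


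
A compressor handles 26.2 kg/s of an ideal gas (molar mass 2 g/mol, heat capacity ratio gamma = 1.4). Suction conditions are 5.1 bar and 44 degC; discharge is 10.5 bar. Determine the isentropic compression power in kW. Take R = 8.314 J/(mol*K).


Isentropic work: W = m*(gamma/(gamma-1))*(R*T1/MW)*((P2/P1)^((gamma-1)/gamma) - 1)
T1 = 44 + 273.15 = 317.15 K
Pressure ratio = 10.5 / 5.1 = 2.05882
Exponent = (1.4 - 1)/1.4 = 0.285714
(P2/P1)^exp - 1 = 2.05882^0.285714 - 1 = 0.229151
W = 26.2 * 1.4 / 0.4 * 8.314 * 317.15 / 2 * 0.229151 = 27700

27700 kW


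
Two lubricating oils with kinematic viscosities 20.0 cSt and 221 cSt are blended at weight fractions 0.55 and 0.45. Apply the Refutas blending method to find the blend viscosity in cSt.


Refutas method: VBN_i = 14.534*ln(ln(visc_i + 0.8)) + 10.975, blended linearly by mass fraction; since VBN is linear in VBI_i = ln(ln(visc_i + 0.8)) and the fractions sum to 1, blend VBI directly: visc = exp(exp(VBI_blend)) - 0.8
VBI_1 = ln(ln(20.0 + 0.8)) = 1.1102
VBI_2 = ln(ln(221 + 0.8)) = 1.68673
VBI_blend = 0.55 * 1.1102 + 0.45 * 1.68673 = 1.36964
visc_blend = exp(exp(1.36964)) - 0.8 = 50.31

50.31 cSt


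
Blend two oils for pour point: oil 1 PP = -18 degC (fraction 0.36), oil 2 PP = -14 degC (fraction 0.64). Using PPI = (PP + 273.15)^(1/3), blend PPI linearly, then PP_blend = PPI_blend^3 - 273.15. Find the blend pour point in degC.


PPI_1 = (-18 + 273.15)^(1/3) = 6.342569
PPI_2 = (-14 + 273.15)^(1/3) = 6.375541
PPI_blend = 0.36 * 6.342569 + 0.64 * 6.375541 = 6.363671
PP_blend = 6.363671^3 - 273.15 = 257.7052 - 273.15 = -15.44

-15.44 degC


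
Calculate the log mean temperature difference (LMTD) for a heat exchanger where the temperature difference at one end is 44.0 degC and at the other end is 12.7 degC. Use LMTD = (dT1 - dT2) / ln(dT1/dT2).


LMTD = (dT1 - dT2) / ln(dT1/dT2)
= (44.0 - 12.7) / ln(44.0 / 12.7) = 31.3 / 1.24259 = 25.19

25.19 degC


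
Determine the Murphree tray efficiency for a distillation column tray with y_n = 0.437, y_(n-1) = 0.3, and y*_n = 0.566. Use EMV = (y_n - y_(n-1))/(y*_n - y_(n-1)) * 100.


Murphree vapor efficiency: EMV = (y_n - y_(n-1)) / (y*_n - y_(n-1)) * 100
EMV = (0.437 - 0.3) / (0.566 - 0.3) * 100 = 0.137 / 0.266 * 100 = 51.50

51.50 %


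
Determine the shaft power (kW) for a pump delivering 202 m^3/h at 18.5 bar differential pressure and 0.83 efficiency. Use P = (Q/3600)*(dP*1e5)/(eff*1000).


Q = 202 / 3600 = 0.0561111 m^3/s
P = 0.0561111 * (18.5 * 1e5) / 0.83 / 1000 = 125.1

125.1 kW


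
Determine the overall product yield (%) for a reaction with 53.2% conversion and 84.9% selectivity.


Overall yield = conversion (%) * selectivity (%) / 100
Conversion = 53.2%, Selectivity = 84.9%
Y = 53.2 * 84.9 / 100
= 45.1668 %

45.1668 %


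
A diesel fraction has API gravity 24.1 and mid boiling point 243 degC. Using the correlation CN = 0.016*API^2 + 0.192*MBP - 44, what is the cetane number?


CN = 0.016 * 24.1^2 + 0.192 * 243 - 44
CN = 9.29296 + 46.656 - 44 = 11.94896

11.94896


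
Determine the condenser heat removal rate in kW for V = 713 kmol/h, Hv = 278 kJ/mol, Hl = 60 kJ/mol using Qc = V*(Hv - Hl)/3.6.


Qc = 713 * (278 - 60) / 3.6 = 713 * 218 / 3.6 = 43180

43180 kW


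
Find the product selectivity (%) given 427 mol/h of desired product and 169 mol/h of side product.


Selectivity = desired / (desired + undesired) * 100
Total products = 427 + 169 = 596 mol/h
S = 427 / 596 * 100
= 0.7164 * 100
= 71.64 %

71.64 %


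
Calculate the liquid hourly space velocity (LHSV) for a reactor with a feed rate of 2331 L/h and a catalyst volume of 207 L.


LHSV = volumetric feed rate / catalyst volume
= 2331 L/h / 207 L
= 11.26 h^-1

11.26 h^-1


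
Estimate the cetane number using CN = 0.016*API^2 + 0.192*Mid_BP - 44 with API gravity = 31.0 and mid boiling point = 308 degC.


CN = 0.016 * 31.0^2 + 0.192 * 308 - 44
CN = 15.376 + 59.136 - 44 = 30.512

30.512


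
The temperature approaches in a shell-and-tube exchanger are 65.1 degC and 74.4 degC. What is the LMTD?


LMTD = (dT1 - dT2) / ln(dT1/dT2)
= (65.1 - 74.4) / ln(65.1 / 74.4) = -9.3 / -0.133531 = 69.65

69.65 degC


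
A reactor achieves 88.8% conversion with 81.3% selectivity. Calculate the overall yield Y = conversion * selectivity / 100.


Overall yield = conversion (%) * selectivity (%) / 100
Conversion = 88.8%, Selectivity = 81.3%
Y = 88.8 * 81.3 / 100
= 72.1944 %

72.1944 %


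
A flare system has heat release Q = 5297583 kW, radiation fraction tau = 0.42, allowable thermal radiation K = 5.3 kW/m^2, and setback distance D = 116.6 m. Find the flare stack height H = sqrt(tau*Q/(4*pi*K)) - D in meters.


tau*Q/(4*pi*K) = 0.42 * 5297583 / (4 * pi * 5.3) = 33407.3
sqrt(33407.3) = 182.777
H = 182.777 - 116.6 = 66.18

66.18 m


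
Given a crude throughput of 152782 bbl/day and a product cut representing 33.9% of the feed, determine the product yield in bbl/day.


Crude throughput = 152782 bbl/day
Fraction yield = 33.9%
yield = throughput * fraction / 100
yield = 152782 * 33.9 / 100 = 51793.098

51793.098 bbl/day


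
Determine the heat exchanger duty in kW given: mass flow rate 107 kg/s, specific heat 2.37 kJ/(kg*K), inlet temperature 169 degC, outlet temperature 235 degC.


Q = m_dot * cp * delta_T
delta_T = 235 - 169 = 66 K
Q = 107 * 2.37 * 66
= 253.59 * 66
= 16736.94 kW

16736.94 kW


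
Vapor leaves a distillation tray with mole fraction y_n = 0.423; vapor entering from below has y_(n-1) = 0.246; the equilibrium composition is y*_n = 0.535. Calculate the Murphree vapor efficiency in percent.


Murphree vapor efficiency: EMV = (y_n - y_(n-1)) / (y*_n - y_(n-1)) * 100
EMV = (0.423 - 0.246) / (0.535 - 0.246) * 100 = 0.177 / 0.289 * 100 = 61.25

61.25 %


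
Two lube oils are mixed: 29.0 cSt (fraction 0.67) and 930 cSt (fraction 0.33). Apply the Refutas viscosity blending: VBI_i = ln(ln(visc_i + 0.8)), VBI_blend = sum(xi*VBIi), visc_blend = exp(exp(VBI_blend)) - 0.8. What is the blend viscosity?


Refutas method: VBN_i = 14.534*ln(ln(visc_i + 0.8)) + 10.975, blended linearly by mass fraction; since VBN is linear in VBI_i = ln(ln(visc_i + 0.8)) and the fractions sum to 1, blend VBI directly: visc = exp(exp(VBI_blend)) - 0.8
VBI_1 = ln(ln(29.0 + 0.8)) = 1.22216
VBI_2 = ln(ln(930 + 0.8)) = 1.92221
VBI_blend = 0.67 * 1.22216 + 0.33 * 1.92221 = 1.45318
visc_blend = exp(exp(1.45318)) - 0.8 = 71.20

71.20 cSt


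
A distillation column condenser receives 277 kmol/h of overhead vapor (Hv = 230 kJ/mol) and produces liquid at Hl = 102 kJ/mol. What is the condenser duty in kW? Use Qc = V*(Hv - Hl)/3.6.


Qc = 277 * (230 - 102) / 3.6 = 277 * 128 / 3.6 = 9849

9849 kW


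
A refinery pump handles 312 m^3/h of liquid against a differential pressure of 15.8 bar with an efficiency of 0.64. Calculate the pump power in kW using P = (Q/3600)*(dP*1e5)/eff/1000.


Q = 312 / 3600 = 0.0866667 m^3/s
P = 0.0866667 * (15.8 * 1e5) / 0.64 / 1000 = 214.0

214.0 kW


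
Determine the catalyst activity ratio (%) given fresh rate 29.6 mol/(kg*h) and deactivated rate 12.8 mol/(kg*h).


Activity (%) = (rate_used / rate_fresh) * 100
rate_used = 12.8, rate_fresh = 29.6
= (12.8 / 29.6) * 100
= 0.4324 * 100 = 43.24

43.24 %


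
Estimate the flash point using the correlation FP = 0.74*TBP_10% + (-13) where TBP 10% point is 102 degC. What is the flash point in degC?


FP = 0.74 * 102 + (-13) = 62.48

62.48 degC


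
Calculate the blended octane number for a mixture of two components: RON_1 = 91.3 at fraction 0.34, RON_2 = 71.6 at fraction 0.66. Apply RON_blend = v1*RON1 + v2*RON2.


Linear blending: RON_blend = sum(vi * RONi)
Contribution 1: 0.34 * 91.3 = 31.042
Contribution 2: 0.66 * 71.6 = 47.256
RON_blend = 31.042 + 47.256 = 78.298

78.298


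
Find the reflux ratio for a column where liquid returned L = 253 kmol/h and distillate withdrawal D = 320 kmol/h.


Reflux ratio definition: R = L / D (liquid returned / distillate withdrawn)
L = 253 kmol/h, D = 320 kmol/h
R = 253 / 320 = 0.7906

0.7906


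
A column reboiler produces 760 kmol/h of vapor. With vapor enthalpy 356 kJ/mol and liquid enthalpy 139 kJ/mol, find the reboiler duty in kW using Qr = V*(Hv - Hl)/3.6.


Qr = 760 * (356 - 139) / 3.6 = 760 * 217 / 3.6 = 45810

45810 kW


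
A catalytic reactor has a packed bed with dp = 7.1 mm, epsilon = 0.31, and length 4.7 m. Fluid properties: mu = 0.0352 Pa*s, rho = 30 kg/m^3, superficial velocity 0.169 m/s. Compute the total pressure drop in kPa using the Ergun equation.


dp = 7.1 mm = 0.0071 m
Viscous term = 150*0.0352*0.169*(1-0.31)^2 / (0.0071^2*0.31^3) = 282890
Inertial term = 1.75*30*0.169^2*(1-0.31) / (0.0071*0.31^3) = 4891.46
dP/L = 282890 + 4891.46 = 287781 Pa/m
dP = 287781 * 4.7 / 1000 = 1353 kPa

1353 kPa


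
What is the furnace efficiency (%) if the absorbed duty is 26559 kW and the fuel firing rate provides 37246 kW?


Furnace efficiency = Q_absorbed / Q_fuel * 100
= 26559 / 37246 * 100 = 71.31

71.31 %


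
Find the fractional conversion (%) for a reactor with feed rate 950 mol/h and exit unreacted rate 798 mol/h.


X = (F_in - F_out) / F_in * 100
Moles reacted = 950 - 798 = 152
X = 152 / 950 * 100
= 0.1600 * 100
= 16.00 %

16.00 %


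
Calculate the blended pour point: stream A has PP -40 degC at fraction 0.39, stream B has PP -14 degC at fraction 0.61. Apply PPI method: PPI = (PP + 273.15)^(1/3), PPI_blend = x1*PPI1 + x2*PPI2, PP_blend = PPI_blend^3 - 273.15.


PPI_1 = (-40 + 273.15)^(1/3) = 6.15477
PPI_2 = (-14 + 273.15)^(1/3) = 6.375541
PPI_blend = 0.39 * 6.15477 + 0.61 * 6.375541 = 6.28944
PP_blend = 6.28944^3 - 273.15 = 248.7917 - 273.15 = -24.36

-24.36 degC


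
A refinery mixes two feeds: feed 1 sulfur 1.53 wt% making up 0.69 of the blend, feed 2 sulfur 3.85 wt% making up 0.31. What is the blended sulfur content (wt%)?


Linear sulfur blending: S_blend = x1*S1 + x2*S2
Contribution 1: 0.69 * 1.53 = 1.0557 wt%
Contribution 2: 0.31 * 3.85 = 1.1935 wt%
S_blend = 1.0557 + 1.1935 = 2.2492

2.2492 wt%


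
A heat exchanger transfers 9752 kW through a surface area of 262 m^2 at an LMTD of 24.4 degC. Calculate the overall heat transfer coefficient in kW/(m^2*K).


From Q = U*A*LMTD, U = Q / (A * LMTD)
U = 9752 / (262 * 24.4) = 9752 / 6392.8 = 1.525

1.525 kW/(m^2*K)


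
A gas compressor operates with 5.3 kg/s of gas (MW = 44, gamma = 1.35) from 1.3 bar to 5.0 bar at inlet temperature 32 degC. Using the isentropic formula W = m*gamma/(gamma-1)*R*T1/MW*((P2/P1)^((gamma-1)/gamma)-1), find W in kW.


Isentropic work: W = m*(gamma/(gamma-1))*(R*T1/MW)*((P2/P1)^((gamma-1)/gamma) - 1)
T1 = 32 + 273.15 = 305.15 K
Pressure ratio = 5.0 / 1.3 = 3.84615
Exponent = (1.35 - 1)/1.35 = 0.259259
(P2/P1)^exp - 1 = 3.84615^0.259259 - 1 = 0.41799
W = 5.3 * 1.35 / 0.35 * 8.314 * 305.15 / 44 * 0.41799 = 492.7

492.7 kW


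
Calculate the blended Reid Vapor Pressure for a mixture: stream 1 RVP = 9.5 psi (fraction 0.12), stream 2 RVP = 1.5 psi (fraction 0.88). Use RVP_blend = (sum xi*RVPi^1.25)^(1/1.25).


Chevron index: RVP_blend = (sum xi*RVPi^1.25)^(1/1.25)
RVP^1.25 terms: 0.12 * 9.5^1.25 + 0.88 * 1.5^1.25 = 3.46223
RVP_blend = 3.46223^(1/1.25) = 2.701

2.701 psi


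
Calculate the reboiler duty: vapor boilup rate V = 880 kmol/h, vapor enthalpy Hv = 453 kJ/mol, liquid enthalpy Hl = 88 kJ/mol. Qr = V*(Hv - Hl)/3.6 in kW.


Qr = 880 * (453 - 88) / 3.6 = 880 * 365 / 3.6 = 89220

89220 kW


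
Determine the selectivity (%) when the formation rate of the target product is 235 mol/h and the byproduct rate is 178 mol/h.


Selectivity = desired / (desired + undesired) * 100
Total products = 235 + 178 = 413 mol/h
S = 235 / 413 * 100
= 0.5690 * 100
= 56.90 %

56.90 %


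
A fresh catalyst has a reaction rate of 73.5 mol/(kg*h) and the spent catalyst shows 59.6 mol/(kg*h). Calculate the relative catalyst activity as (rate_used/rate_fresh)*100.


Activity (%) = (rate_used / rate_fresh) * 100
rate_used = 59.6, rate_fresh = 73.5
= (59.6 / 73.5) * 100
= 0.8109 * 100 = 81.09

81.09 %


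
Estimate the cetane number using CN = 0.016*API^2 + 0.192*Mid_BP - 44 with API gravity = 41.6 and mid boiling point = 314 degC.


CN = 0.016 * 41.6^2 + 0.192 * 314 - 44
CN = 27.68896 + 60.288 - 44 = 43.97696

43.97696


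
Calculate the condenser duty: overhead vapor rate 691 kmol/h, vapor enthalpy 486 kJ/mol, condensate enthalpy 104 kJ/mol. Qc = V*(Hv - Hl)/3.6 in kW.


Qc = 691 * (486 - 104) / 3.6 = 691 * 382 / 3.6 = 73320

73320 kW


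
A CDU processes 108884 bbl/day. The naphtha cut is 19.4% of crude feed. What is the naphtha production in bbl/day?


Crude throughput = 108884 bbl/day
Fraction yield = 19.4%
yield = throughput * fraction / 100
yield = 108884 * 19.4 / 100 = 21123.496

21123.496 bbl/day


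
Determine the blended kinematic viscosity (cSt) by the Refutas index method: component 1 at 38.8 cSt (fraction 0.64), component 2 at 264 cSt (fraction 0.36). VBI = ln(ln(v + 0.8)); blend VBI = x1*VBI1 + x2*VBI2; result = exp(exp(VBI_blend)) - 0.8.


Refutas method: VBN_i = 14.534*ln(ln(visc_i + 0.8)) + 10.975, blended linearly by mass fraction; since VBN is linear in VBI_i = ln(ln(visc_i + 0.8)) and the fractions sum to 1, blend VBI directly: visc = exp(exp(VBI_blend)) - 0.8
VBI_1 = ln(ln(38.8 + 0.8)) = 1.30259
VBI_2 = ln(ln(264 + 0.8)) = 1.71901
VBI_blend = 0.64 * 1.30259 + 0.36 * 1.71901 = 1.4525
visc_blend = exp(exp(1.4525)) - 0.8 = 70.99

70.99 cSt


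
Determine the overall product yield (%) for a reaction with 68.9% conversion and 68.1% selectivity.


Overall yield = conversion (%) * selectivity (%) / 100
Conversion = 68.9%, Selectivity = 68.1%
Y = 68.9 * 68.1 / 100
= 46.9209 %

46.9209 %


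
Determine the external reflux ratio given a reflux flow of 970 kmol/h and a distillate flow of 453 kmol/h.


Reflux ratio definition: R = L / D (liquid returned / distillate withdrawn)
L = 970 kmol/h, D = 453 kmol/h
R = 970 / 453 = 2.141

2.141


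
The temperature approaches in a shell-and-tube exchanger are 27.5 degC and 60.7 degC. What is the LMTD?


LMTD = (dT1 - dT2) / ln(dT1/dT2)
= (27.5 - 60.7) / ln(27.5 / 60.7) = -33.2 / -0.791758 = 41.93

41.93 degC


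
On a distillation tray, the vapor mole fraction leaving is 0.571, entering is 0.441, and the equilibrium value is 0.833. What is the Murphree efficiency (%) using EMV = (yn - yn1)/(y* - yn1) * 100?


Murphree vapor efficiency: EMV = (y_n - y_(n-1)) / (y*_n - y_(n-1)) * 100
EMV = (0.571 - 0.441) / (0.833 - 0.441) * 100 = 0.13 / 0.392 * 100 = 33.16

33.16 %


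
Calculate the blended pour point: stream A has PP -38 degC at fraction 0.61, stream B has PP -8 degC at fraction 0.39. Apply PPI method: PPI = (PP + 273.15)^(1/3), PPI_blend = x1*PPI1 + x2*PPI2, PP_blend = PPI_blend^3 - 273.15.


PPI_1 = (-38 + 273.15)^(1/3) = 6.172318
PPI_2 = (-8 + 273.15)^(1/3) = 6.42437
PPI_blend = 0.61 * 6.172318 + 0.39 * 6.42437 = 6.270618
PP_blend = 6.270618^3 - 273.15 = 246.5648 - 273.15 = -26.59

-26.59 degC


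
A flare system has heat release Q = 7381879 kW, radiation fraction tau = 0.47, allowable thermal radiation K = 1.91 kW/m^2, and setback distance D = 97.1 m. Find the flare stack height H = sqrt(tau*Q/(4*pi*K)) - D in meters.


tau*Q/(4*pi*K) = 0.47 * 7381879 / (4 * pi * 1.91) = 144551
sqrt(144551) = 380.199
H = 380.199 - 97.1 = 283.1

283.1 m


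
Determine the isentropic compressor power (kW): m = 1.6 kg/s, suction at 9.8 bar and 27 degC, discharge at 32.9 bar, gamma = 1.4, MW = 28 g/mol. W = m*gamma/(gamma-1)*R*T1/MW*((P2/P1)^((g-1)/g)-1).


Isentropic work: W = m*(gamma/(gamma-1))*(R*T1/MW)*((P2/P1)^((gamma-1)/gamma) - 1)
T1 = 27 + 273.15 = 300.15 K
Pressure ratio = 32.9 / 9.8 = 3.35714
Exponent = (1.4 - 1)/1.4 = 0.285714
(P2/P1)^exp - 1 = 3.35714^0.285714 - 1 = 0.413438
W = 1.6 * 1.4 / 0.4 * 8.314 * 300.15 / 28 * 0.413438 = 206.3

206.3 kW


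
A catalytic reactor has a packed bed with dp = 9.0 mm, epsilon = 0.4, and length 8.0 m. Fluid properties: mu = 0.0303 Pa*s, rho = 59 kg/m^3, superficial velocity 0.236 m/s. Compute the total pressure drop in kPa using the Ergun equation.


dp = 9.0 mm = 0.009 m
Viscous term = 150*0.0303*0.236*(1-0.4)^2 / (0.009^2*0.4^3) = 74487.5
Inertial term = 1.75*59*0.236^2*(1-0.4) / (0.009*0.4^3) = 5990.22
dP/L = 74487.5 + 5990.22 = 80477.7 Pa/m
dP = 80477.7 * 8.0 / 1000 = 643.8 kPa

643.8 kPa


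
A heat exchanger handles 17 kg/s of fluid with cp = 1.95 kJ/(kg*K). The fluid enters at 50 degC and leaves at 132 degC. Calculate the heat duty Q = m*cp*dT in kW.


Q = m_dot * cp * delta_T
delta_T = 132 - 50 = 82 K
Q = 17 * 1.95 * 82
= 33.15 * 82
= 2718.3 kW

2718.3 kW


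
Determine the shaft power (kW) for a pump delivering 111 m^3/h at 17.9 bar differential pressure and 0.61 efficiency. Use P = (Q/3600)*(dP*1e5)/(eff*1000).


Q = 111 / 3600 = 0.0308333 m^3/s
P = 0.0308333 * (17.9 * 1e5) / 0.61 / 1000 = 90.48

90.48 kW


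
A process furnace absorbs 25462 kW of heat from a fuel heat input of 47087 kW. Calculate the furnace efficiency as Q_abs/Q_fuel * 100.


Furnace efficiency = Q_absorbed / Q_fuel * 100
= 25462 / 47087 * 100 = 54.07

54.07 %


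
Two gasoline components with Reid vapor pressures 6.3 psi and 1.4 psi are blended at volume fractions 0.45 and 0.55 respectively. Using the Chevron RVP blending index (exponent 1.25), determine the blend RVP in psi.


Chevron index: RVP_blend = (sum xi*RVPi^1.25)^(1/1.25)
RVP^1.25 terms: 0.45 * 6.3^1.25 + 0.55 * 1.4^1.25 = 5.32904
RVP_blend = 5.32904^(1/1.25) = 3.813

3.813 psi


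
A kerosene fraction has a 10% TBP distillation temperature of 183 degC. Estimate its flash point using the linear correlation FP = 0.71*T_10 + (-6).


FP = 0.71 * 183 + (-6) = 123.93

123.93 degC


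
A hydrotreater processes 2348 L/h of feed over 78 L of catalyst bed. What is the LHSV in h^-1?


LHSV = volumetric feed rate / catalyst volume
= 2348 L/h / 78 L
= 30.10 h^-1

30.10 h^-1


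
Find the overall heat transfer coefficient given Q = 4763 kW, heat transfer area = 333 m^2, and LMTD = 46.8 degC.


From Q = U*A*LMTD, U = Q / (A * LMTD)
U = 4763 / (333 * 46.8) = 4763 / 15584.4 = 0.3056

0.3056 kW/(m^2*K)


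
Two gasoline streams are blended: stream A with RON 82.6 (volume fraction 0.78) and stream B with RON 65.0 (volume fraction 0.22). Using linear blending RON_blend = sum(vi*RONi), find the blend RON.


Linear blending: RON_blend = sum(vi * RONi)
Contribution 1: 0.78 * 82.6 = 64.428
Contribution 2: 0.22 * 65.0 = 14.3
RON_blend = 64.428 + 14.3 = 78.728

78.728


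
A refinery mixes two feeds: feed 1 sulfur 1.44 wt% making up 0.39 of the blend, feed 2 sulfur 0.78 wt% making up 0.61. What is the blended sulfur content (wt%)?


Linear sulfur blending: S_blend = x1*S1 + x2*S2
Contribution 1: 0.39 * 1.44 = 0.5616 wt%
Contribution 2: 0.61 * 0.78 = 0.4758 wt%
S_blend = 0.5616 + 0.4758 = 1.0374

1.0374 wt%


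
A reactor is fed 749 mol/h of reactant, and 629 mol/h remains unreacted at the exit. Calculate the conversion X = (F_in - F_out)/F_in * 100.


X = (F_in - F_out) / F_in * 100
Moles reacted = 749 - 629 = 120
X = 120 / 749 * 100
= 0.1602 * 100
= 16.02 %

16.02 %


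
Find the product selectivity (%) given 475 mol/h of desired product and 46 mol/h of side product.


Selectivity = desired / (desired + undesired) * 100
Total products = 475 + 46 = 521 mol/h
S = 475 / 521 * 100
= 0.9117 * 100
= 91.17 %

91.17 %


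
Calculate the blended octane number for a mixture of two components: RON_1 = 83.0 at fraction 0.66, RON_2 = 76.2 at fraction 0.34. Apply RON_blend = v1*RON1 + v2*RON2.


Linear blending: RON_blend = sum(vi * RONi)
Contribution 1: 0.66 * 83.0 = 54.78
Contribution 2: 0.34 * 76.2 = 25.908
RON_blend = 54.78 + 25.908 = 80.688

80.688


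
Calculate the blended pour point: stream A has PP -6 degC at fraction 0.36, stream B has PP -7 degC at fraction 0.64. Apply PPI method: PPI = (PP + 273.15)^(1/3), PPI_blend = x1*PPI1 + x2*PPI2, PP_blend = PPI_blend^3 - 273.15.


PPI_1 = (-6 + 273.15)^(1/3) = 6.440482
PPI_2 = (-7 + 273.15)^(1/3) = 6.432436
PPI_blend = 0.36 * 6.440482 + 0.64 * 6.432436 = 6.435333
PP_blend = 6.435333^3 - 273.15 = 266.5097 - 273.15 = -6.64

-6.64 degC


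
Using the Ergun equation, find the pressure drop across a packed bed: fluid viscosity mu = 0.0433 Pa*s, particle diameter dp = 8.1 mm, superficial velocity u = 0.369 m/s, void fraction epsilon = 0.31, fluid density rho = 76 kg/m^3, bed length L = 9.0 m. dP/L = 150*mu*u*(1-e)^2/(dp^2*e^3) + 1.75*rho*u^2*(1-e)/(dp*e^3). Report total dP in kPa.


dp = 8.1 mm = 0.0081 m
Viscous term = 150*0.0433*0.369*(1-0.31)^2 / (0.0081^2*0.31^3) = 583779
Inertial term = 1.75*76*0.369^2*(1-0.31) / (0.0081*0.31^3) = 51782.5
dP/L = 583779 + 51782.5 = 635562 Pa/m
dP = 635562 * 9.0 / 1000 = 5720 kPa

5720 kPa


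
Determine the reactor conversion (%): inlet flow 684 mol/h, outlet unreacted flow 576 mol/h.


X = (F_in - F_out) / F_in * 100
Moles reacted = 684 - 576 = 108
X = 108 / 684 * 100
= 0.1579 * 100
= 15.79 %

15.79 %


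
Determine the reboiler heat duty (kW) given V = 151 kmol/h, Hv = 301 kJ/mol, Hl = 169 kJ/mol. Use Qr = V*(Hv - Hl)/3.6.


Qr = 151 * (301 - 169) / 3.6 = 151 * 132 / 3.6 = 5537

5537 kW


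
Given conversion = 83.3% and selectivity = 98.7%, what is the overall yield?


Overall yield = conversion (%) * selectivity (%) / 100
Conversion = 83.3%, Selectivity = 98.7%
Y = 83.3 * 98.7 / 100
= 82.2171 %

82.2171 %


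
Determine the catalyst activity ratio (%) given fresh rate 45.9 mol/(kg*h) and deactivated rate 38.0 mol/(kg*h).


Activity (%) = (rate_used / rate_fresh) * 100
rate_used = 38.0, rate_fresh = 45.9
= (38.0 / 45.9) * 100
= 0.8279 * 100 = 82.79

82.79 %


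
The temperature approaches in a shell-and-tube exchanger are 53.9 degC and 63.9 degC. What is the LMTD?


LMTD = (dT1 - dT2) / ln(dT1/dT2)
= (53.9 - 63.9) / ln(53.9 / 63.9) = -10 / -0.170189 = 58.76

58.76 degC


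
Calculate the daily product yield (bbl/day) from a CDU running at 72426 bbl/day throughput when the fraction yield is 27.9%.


Crude throughput = 72426 bbl/day
Fraction yield = 27.9%
yield = throughput * fraction / 100
yield = 72426 * 27.9 / 100 = 20206.854

20206.854 bbl/day


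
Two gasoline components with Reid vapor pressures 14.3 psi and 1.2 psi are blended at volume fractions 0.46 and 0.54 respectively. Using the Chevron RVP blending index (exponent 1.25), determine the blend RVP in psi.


Chevron index: RVP_blend = (sum xi*RVPi^1.25)^(1/1.25)
RVP^1.25 terms: 0.46 * 14.3^1.25 + 0.54 * 1.2^1.25 = 13.4699
RVP_blend = 13.4699^(1/1.25) = 8.007

8.007 psi


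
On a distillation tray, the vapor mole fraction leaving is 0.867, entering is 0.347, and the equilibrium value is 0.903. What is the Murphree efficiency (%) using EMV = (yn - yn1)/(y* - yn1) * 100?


Murphree vapor efficiency: EMV = (y_n - y_(n-1)) / (y*_n - y_(n-1)) * 100
EMV = (0.867 - 0.347) / (0.903 - 0.347) * 100 = 0.52 / 0.556 * 100 = 93.53

93.53 %


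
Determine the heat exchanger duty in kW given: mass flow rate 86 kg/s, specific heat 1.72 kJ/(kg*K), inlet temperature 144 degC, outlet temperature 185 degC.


Q = m_dot * cp * delta_T
delta_T = 185 - 144 = 41 K
Q = 86 * 1.72 * 41
= 147.92 * 41
= 6064.72 kW

6064.72 kW


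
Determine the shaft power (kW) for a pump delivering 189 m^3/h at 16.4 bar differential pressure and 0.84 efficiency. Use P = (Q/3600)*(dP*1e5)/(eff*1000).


Q = 189 / 3600 = 0.0525 m^3/s
P = 0.0525 * (16.4 * 1e5) / 0.84 / 1000 = 102.5

102.5 kW


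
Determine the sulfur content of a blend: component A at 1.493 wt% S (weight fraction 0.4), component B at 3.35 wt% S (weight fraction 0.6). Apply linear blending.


Linear sulfur blending: S_blend = x1*S1 + x2*S2
Contribution 1: 0.4 * 1.493 = 0.5972 wt%
Contribution 2: 0.6 * 3.35 = 2.01 wt%
S_blend = 0.5972 + 2.01 = 2.6072

2.6072 wt%


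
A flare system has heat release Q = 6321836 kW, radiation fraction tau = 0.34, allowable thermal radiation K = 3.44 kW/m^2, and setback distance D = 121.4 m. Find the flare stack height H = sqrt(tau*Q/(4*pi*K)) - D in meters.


tau*Q/(4*pi*K) = 0.34 * 6321836 / (4 * pi * 3.44) = 49722.6
sqrt(49722.6) = 222.986
H = 222.986 - 121.4 = 101.6

101.6 m


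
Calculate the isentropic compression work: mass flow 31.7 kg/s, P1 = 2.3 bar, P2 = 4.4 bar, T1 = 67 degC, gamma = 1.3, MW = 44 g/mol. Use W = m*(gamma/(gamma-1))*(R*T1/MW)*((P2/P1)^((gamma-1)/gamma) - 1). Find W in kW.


Isentropic work: W = m*(gamma/(gamma-1))*(R*T1/MW)*((P2/P1)^((gamma-1)/gamma) - 1)
T1 = 67 + 273.15 = 340.15 K
Pressure ratio = 4.4 / 2.3 = 1.91304
Exponent = (1.3 - 1)/1.3 = 0.230769
(P2/P1)^exp - 1 = 1.91304^0.230769 - 1 = 0.161484
W = 31.7 * 1.3 / 0.3 * 8.314 * 340.15 / 44 * 0.161484 = 1426

1426 kW


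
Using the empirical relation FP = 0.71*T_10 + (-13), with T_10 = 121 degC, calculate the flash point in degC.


FP = 0.71 * 121 + (-13) = 72.91

72.91 degC


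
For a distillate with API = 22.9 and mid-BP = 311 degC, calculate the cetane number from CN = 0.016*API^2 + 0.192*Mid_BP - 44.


CN = 0.016 * 22.9^2 + 0.192 * 311 - 44
CN = 8.39056 + 59.712 - 44 = 24.10256

24.10256


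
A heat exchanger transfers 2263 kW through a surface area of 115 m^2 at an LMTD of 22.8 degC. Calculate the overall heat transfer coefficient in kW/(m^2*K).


From Q = U*A*LMTD, U = Q / (A * LMTD)
U = 2263 / (115 * 22.8) = 2263 / 2622 = 0.8631

0.8631 kW/(m^2*K)


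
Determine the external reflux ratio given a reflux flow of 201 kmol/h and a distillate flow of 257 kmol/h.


Reflux ratio definition: R = L / D (liquid returned / distillate withdrawn)
L = 201 kmol/h, D = 257 kmol/h
R = 201 / 257 = 0.7821

0.7821


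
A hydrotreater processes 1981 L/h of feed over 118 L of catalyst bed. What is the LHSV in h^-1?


LHSV = volumetric feed rate / catalyst volume
= 1981 L/h / 118 L
= 16.79 h^-1

16.79 h^-1


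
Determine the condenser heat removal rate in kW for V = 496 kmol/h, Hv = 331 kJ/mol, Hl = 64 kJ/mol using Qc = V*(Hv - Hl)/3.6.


Qc = 496 * (331 - 64) / 3.6 = 496 * 267 / 3.6 = 36790

36790 kW


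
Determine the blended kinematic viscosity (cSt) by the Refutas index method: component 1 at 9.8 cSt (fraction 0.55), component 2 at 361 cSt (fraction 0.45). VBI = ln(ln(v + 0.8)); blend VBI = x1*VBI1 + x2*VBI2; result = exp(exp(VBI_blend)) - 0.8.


Refutas method: VBN_i = 14.534*ln(ln(visc_i + 0.8)) + 10.975, blended linearly by mass fraction; since VBN is linear in VBI_i = ln(ln(visc_i + 0.8)) and the fractions sum to 1, blend VBI directly: visc = exp(exp(VBI_blend)) - 0.8
VBI_1 = ln(ln(9.8 + 0.8)) = 0.859023
VBI_2 = ln(ln(361 + 0.8)) = 1.77344
VBI_blend = 0.55 * 0.859023 + 0.45 * 1.77344 = 1.27051
visc_blend = exp(exp(1.27051)) - 0.8 = 34.46

34.46 cSt


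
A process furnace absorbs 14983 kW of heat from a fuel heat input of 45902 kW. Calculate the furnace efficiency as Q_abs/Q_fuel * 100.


Furnace efficiency = Q_absorbed / Q_fuel * 100
= 14983 / 45902 * 100 = 32.64

32.64 %


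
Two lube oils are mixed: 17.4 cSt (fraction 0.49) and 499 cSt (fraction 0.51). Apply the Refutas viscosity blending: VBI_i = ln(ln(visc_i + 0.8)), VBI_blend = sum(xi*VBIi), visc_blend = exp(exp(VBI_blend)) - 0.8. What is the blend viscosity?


Refutas method: VBN_i = 14.534*ln(ln(visc_i + 0.8)) + 10.975, blended linearly by mass fraction; since VBN is linear in VBI_i = ln(ln(visc_i + 0.8)) and the fractions sum to 1, blend VBI directly: visc = exp(exp(VBI_blend)) - 0.8
VBI_1 = ln(ln(17.4 + 0.8)) = 1.0652
VBI_2 = ln(ln(499 + 0.8)) = 1.82684
VBI_blend = 0.49 * 1.0652 + 0.51 * 1.82684 = 1.45364
visc_blend = exp(exp(1.45364)) - 0.8 = 71.34

71.34 cSt


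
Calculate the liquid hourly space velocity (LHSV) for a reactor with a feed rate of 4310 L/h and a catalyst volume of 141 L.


LHSV = volumetric feed rate / catalyst volume
= 4310 L/h / 141 L
= 30.57 h^-1

30.57 h^-1


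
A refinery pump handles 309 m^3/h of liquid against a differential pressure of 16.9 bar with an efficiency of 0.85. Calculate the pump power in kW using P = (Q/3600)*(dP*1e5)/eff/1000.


Q = 309 / 3600 = 0.0858333 m^3/s
P = 0.0858333 * (16.9 * 1e5) / 0.85 / 1000 = 170.7

170.7 kW


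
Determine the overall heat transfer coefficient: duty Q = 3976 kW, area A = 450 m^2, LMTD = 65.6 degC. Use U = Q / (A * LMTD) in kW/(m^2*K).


From Q = U*A*LMTD, U = Q / (A * LMTD)
U = 3976 / (450 * 65.6) = 3976 / 29520 = 0.1347

0.1347 kW/(m^2*K)


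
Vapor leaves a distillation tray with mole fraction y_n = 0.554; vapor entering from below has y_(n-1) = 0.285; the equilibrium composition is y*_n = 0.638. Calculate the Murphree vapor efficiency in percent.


Murphree vapor efficiency: EMV = (y_n - y_(n-1)) / (y*_n - y_(n-1)) * 100
EMV = (0.554 - 0.285) / (0.638 - 0.285) * 100 = 0.269 / 0.353 * 100 = 76.20

76.20 %


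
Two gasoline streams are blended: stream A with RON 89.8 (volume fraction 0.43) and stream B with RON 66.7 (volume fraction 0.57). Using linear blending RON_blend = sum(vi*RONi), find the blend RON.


Linear blending: RON_blend = sum(vi * RONi)
Contribution 1: 0.43 * 89.8 = 38.614
Contribution 2: 0.57 * 66.7 = 38.019
RON_blend = 38.614 + 38.019 = 76.633

76.633
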